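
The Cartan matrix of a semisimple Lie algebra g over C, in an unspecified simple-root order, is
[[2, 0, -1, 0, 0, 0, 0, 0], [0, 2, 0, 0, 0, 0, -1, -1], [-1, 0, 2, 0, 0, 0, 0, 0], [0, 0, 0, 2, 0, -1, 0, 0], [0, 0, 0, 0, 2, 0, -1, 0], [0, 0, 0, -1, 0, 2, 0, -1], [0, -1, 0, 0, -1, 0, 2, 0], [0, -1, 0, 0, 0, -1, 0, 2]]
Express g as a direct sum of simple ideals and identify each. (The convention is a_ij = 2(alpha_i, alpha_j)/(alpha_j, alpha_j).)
The diagram associated to this matrix has two connected components: the simple roots {alpha_1, alpha_3} form a chain of 2 nodes with single edges (A_2), and {alpha_2, alpha_4, alpha_5, alpha_6, alpha_7, alpha_8} form a chain of 6 nodes with single edges (A_6). A semisimple Lie algebra decomposes uniquely as the direct sum of simple ideals, one per connected component of its Dynkin diagram, so g ≅ A_2 ⊕ A_6 (dimension 8 + 48 = 56).

A_2 (sl(3)) + A_6 (sl(7))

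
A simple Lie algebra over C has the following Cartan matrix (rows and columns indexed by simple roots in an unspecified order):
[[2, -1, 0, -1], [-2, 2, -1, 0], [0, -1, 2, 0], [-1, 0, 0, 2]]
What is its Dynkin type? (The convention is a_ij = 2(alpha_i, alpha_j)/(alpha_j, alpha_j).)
type F_4

The matrix has rank 4 with 2's on the diagonal. Reading the off-diagonal entries as Dynkin edges (a single edge where a_ij = a_ji = -1; a double or triple edge where a_ij * a_ji = 2 or 3), the diagram is a chain of 4 nodes with a double edge between the middle two (F_4). One simple-root ordering that puts it in standard form is (alpha_3, alpha_2, alpha_1, alpha_4). So the algebra is type F_4.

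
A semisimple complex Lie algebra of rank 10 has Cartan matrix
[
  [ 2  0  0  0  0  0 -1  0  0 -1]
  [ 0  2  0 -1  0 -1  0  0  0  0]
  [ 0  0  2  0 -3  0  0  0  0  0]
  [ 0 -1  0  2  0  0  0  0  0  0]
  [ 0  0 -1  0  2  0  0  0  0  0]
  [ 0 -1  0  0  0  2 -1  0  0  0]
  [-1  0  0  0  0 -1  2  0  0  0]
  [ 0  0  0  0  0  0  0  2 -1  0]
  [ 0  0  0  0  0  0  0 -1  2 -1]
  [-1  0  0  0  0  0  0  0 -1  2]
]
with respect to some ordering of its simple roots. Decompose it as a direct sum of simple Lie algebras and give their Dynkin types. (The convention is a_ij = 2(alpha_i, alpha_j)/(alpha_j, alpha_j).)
A_8 ⊕ G_2

The diagram associated to this matrix has two connected components: the simple roots {alpha_1, alpha_2, alpha_4, alpha_6, alpha_7, alpha_8, alpha_9, alpha_10} form a chain of 8 nodes with single edges (A_8), and {alpha_3, alpha_5} form two nodes joined by a triple edge (G_2). A semisimple Lie algebra decomposes uniquely as the direct sum of simple ideals, one per connected component of its Dynkin diagram, so g ≅ A_8 ⊕ G_2 (dimension 80 + 14 = 94).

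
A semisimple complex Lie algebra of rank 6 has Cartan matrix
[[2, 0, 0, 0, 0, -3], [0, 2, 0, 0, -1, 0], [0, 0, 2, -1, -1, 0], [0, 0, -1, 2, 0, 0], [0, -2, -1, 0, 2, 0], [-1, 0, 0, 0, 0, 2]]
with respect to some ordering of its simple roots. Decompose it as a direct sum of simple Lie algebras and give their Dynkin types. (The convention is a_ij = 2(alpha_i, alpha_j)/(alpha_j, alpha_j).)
The diagram associated to this matrix has two connected components: the simple roots {alpha_2, alpha_3, alpha_4, alpha_5} form a chain of 4 nodes with a double edge at one end; the terminal node there is the unique short simple root (B_4), and {alpha_1, alpha_6} form two nodes joined by a triple edge (G_2). A semisimple Lie algebra decomposes uniquely as the direct sum of simple ideals, one per connected component of its Dynkin diagram, so g ≅ B_4 ⊕ G_2 (dimension 36 + 14 = 50).

B4 + G2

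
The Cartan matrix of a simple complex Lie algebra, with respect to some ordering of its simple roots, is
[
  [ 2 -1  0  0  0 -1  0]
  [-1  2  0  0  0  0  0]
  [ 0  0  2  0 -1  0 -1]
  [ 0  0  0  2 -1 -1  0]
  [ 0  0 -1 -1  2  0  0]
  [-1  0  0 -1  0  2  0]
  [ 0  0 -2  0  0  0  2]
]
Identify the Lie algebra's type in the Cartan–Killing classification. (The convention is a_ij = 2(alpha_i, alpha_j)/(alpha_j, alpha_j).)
The matrix has rank 7 with 2's on the diagonal. Reading the off-diagonal entries as Dynkin edges (a single edge where a_ij = a_ji = -1; a double or triple edge where a_ij * a_ji = 2 or 3), the diagram is a chain of 7 nodes with a double edge at one end; the terminal node there is the unique long simple root (C_7). One simple-root ordering that puts it in standard form is (alpha_2, alpha_1, alpha_6, alpha_4, alpha_5, alpha_3, alpha_7). So the algebra is type C_7, i.e. sp(14).

C7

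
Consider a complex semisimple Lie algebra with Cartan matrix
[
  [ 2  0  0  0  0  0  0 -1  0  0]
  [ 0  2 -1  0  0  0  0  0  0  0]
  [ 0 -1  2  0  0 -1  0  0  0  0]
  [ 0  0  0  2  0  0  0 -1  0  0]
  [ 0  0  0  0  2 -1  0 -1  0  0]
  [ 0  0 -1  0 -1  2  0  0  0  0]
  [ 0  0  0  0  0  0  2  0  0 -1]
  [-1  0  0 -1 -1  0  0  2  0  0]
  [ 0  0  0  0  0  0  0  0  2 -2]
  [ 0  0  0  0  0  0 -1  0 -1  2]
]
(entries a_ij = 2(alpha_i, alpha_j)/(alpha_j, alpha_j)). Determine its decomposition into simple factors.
The diagram associated to this matrix has two connected components: the simple roots {alpha_7, alpha_9, alpha_10} form a chain of 3 nodes with a double edge at one end; the terminal node there is the unique long simple root (C_3), and {alpha_1, alpha_2, alpha_3, alpha_4, alpha_5, alpha_6, alpha_8} form a chain of 5 nodes with a fork of two nodes at one end (D_7). A semisimple Lie algebra decomposes uniquely as the direct sum of simple ideals, one per connected component of its Dynkin diagram, so g ≅ C_3 ⊕ D_7 (dimension 21 + 91 = 112).

C3 + D7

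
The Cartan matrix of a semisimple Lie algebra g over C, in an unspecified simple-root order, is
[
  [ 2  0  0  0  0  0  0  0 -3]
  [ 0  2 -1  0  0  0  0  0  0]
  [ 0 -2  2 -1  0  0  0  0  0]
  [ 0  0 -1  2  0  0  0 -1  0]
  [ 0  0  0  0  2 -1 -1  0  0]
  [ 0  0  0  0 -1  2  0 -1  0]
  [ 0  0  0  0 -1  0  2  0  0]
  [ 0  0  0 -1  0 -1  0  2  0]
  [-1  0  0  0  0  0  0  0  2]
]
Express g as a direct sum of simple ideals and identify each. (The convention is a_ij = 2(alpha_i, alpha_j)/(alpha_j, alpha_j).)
B_7 + G_2

The diagram associated to this matrix has two connected components: the simple roots {alpha_2, alpha_3, alpha_4, alpha_5, alpha_6, alpha_7, alpha_8} form a chain of 7 nodes with a double edge at one end; the terminal node there is the unique short simple root (B_7), and {alpha_1, alpha_9} form two nodes joined by a triple edge (G_2). A semisimple Lie algebra decomposes uniquely as the direct sum of simple ideals, one per connected component of its Dynkin diagram, so g ≅ B_7 ⊕ G_2 (dimension 105 + 14 = 119).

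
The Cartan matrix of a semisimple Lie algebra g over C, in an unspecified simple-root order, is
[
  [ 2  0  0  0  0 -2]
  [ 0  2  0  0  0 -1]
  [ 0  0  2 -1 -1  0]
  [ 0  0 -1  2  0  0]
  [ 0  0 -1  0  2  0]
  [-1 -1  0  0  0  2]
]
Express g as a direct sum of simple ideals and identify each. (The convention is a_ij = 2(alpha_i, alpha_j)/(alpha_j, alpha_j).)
The diagram associated to this matrix has two connected components: the simple roots {alpha_3, alpha_4, alpha_5} form a chain of 3 nodes with single edges (A_3), and {alpha_1, alpha_2, alpha_6} form a chain of 3 nodes with a double edge at one end; the terminal node there is the unique long simple root (C_3). A semisimple Lie algebra decomposes uniquely as the direct sum of simple ideals, one per connected component of its Dynkin diagram, so g ≅ A_3 ⊕ C_3 (dimension 15 + 21 = 36).

A_3 (sl(4)) + C_3 (sp(6))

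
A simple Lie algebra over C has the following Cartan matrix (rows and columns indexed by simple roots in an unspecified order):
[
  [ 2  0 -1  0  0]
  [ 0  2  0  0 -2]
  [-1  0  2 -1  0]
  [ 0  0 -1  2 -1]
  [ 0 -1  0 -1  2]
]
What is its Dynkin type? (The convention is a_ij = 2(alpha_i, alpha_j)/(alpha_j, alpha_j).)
C_5 (sp(10))

The matrix has rank 5 with 2's on the diagonal. Reading the off-diagonal entries as Dynkin edges (a single edge where a_ij = a_ji = -1; a double or triple edge where a_ij * a_ji = 2 or 3), the diagram is a chain of 5 nodes with a double edge at one end; the terminal node there is the unique long simple root (C_5). One simple-root ordering that puts it in standard form is (alpha_1, alpha_3, alpha_4, alpha_5, alpha_2). So the algebra is type C_5, i.e. sp(10).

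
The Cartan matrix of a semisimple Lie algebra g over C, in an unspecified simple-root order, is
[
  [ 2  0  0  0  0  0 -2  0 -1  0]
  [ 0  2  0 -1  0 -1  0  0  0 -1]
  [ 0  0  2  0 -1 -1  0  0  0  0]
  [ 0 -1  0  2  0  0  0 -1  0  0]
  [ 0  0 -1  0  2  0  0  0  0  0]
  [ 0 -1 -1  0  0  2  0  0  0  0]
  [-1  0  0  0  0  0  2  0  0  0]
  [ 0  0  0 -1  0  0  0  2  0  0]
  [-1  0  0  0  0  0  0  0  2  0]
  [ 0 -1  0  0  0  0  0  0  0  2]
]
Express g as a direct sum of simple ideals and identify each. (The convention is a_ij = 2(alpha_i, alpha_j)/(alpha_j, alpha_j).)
type B_3 ⊕ type E_7

The diagram associated to this matrix has two connected components: the simple roots {alpha_1, alpha_7, alpha_9} form a chain of 3 nodes with a double edge at one end; the terminal node there is the unique short simple root (B_3), and {alpha_2, alpha_3, alpha_4, alpha_5, alpha_6, alpha_8, alpha_10} form a chain of 6 nodes with one extra node attached to the third node from one end (E_7). A semisimple Lie algebra decomposes uniquely as the direct sum of simple ideals, one per connected component of its Dynkin diagram, so g ≅ B_3 ⊕ E_7 (dimension 21 + 133 = 154).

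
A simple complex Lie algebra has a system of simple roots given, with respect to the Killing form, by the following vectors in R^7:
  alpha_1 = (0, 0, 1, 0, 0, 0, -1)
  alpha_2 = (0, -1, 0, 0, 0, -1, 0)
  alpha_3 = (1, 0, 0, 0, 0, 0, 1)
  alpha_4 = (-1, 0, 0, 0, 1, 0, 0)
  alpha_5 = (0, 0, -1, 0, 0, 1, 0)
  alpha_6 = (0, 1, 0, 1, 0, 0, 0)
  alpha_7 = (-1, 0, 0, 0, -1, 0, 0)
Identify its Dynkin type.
D_7 (so(14))

Compute the Cartan integers a_ij = 2(alpha_i, alpha_j)/(alpha_j, alpha_j); the resulting 7x7 Cartan matrix is
[[2, 0, -1, 0, -1, 0, 0], [0, 2, 0, 0, -1, -1, 0], [-1, 0, 2, -1, 0, 0, -1], [0, 0, -1, 2, 0, 0, 0], [-1, -1, 0, 0, 2, 0, 0], [0, -1, 0, 0, 0, 2, 0], [0, 0, -1, 0, 0, 0, 2]].
All simple roots have the same length, so the diagram is simply laced. The associated Dynkin diagram is a chain of 5 nodes with a fork of two nodes at one end (D_7), so the type is D_7 (the algebra so(14)).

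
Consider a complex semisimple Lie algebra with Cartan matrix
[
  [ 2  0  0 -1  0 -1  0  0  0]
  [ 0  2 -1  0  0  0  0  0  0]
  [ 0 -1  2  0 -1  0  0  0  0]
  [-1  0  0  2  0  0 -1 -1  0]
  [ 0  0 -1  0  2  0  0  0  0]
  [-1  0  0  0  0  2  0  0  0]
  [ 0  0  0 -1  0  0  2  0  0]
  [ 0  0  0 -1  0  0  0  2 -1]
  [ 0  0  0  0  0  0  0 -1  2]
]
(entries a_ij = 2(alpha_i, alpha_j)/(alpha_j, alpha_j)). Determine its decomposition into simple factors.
The diagram associated to this matrix has two connected components: the simple roots {alpha_2, alpha_3, alpha_5} form a chain of 3 nodes with single edges (A_3), and {alpha_1, alpha_4, alpha_6, alpha_7, alpha_8, alpha_9} form a chain of 5 nodes with one extra node attached to the third node from one end (E_6). A semisimple Lie algebra decomposes uniquely as the direct sum of simple ideals, one per connected component of its Dynkin diagram, so g ≅ A_3 ⊕ E_6 (dimension 15 + 78 = 93).

A_3 (sl(4)) ⊕ E_6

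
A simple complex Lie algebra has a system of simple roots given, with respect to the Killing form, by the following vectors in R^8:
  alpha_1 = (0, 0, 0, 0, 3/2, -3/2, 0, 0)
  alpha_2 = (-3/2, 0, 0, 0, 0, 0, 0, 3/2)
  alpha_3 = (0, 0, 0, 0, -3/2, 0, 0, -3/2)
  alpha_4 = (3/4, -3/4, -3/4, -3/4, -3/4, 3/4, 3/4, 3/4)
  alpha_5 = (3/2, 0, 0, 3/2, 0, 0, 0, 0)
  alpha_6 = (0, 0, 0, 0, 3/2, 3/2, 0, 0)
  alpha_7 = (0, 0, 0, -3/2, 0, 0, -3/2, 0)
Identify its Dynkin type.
E7

Compute the Cartan integers a_ij = 2(alpha_i, alpha_j)/(alpha_j, alpha_j); the resulting 7x7 Cartan matrix is
[[2, 0, -1, -1, 0, 0, 0], [0, 2, -1, 0, -1, 0, 0], [-1, -1, 2, 0, 0, -1, 0], [-1, 0, 0, 2, 0, 0, 0], [0, -1, 0, 0, 2, 0, -1], [0, 0, -1, 0, 0, 2, 0], [0, 0, 0, 0, -1, 0, 2]].
All simple roots have the same length, so the diagram is simply laced. The associated Dynkin diagram is a chain of 6 nodes with one extra node attached to the third node from one end (E_7), so the type is E_7.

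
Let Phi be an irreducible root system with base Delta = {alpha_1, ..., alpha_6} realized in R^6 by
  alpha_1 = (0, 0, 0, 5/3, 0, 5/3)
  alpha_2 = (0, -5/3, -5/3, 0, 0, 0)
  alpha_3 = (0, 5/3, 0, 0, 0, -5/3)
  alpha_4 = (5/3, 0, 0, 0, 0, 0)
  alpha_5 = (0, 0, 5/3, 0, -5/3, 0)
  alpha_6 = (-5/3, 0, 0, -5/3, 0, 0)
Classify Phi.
Compute the Cartan integers a_ij = 2(alpha_i, alpha_j)/(alpha_j, alpha_j); the resulting 6x6 Cartan matrix is
[[2, 0, -1, 0, 0, -1], [0, 2, -1, 0, -1, 0], [-1, -1, 2, 0, 0, 0], [0, 0, 0, 2, 0, -1], [0, -1, 0, 0, 2, 0], [-1, 0, 0, -2, 0, 2]].
The roots have two lengths (squared-length ratio 2:1); the short ones are alpha_{4}. The associated Dynkin diagram is a chain of 6 nodes with a double edge at one end; the terminal node there is the unique short simple root (B_6), so the type is B_6 (the algebra so(13)).

B_6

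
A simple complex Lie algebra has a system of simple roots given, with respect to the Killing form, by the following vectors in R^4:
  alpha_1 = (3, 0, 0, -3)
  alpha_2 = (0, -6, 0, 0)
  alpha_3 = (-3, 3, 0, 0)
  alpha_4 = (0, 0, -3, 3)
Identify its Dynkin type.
type C_4

Compute the Cartan integers a_ij = 2(alpha_i, alpha_j)/(alpha_j, alpha_j); the resulting 4x4 Cartan matrix is
[[2, 0, -1, -1], [0, 2, -2, 0], [-1, -1, 2, 0], [-1, 0, 0, 2]].
The roots have two lengths (squared-length ratio 2:1); the short ones are alpha_{1,3,4}. The associated Dynkin diagram is a chain of 4 nodes with a double edge at one end; the terminal node there is the unique long simple root (C_4), so the type is C_4 (the algebra sp(8)).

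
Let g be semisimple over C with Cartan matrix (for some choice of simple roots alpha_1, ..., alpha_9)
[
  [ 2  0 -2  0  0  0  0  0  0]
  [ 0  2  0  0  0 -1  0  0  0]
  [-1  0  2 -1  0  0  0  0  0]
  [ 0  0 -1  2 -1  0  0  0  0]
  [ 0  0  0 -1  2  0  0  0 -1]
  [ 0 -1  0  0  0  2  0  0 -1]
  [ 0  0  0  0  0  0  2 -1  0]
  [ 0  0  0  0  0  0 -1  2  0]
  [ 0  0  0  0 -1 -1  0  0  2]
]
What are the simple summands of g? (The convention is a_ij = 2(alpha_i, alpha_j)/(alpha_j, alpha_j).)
A_2 (sl(3)) ⊕ C_7 (sp(14))

The diagram associated to this matrix has two connected components: the simple roots {alpha_7, alpha_8} form a chain of 2 nodes with single edges (A_2), and {alpha_1, alpha_2, alpha_3, alpha_4, alpha_5, alpha_6, alpha_9} form a chain of 7 nodes with a double edge at one end; the terminal node there is the unique long simple root (C_7). A semisimple Lie algebra decomposes uniquely as the direct sum of simple ideals, one per connected component of its Dynkin diagram, so g ≅ A_2 ⊕ C_7 (dimension 8 + 105 = 113).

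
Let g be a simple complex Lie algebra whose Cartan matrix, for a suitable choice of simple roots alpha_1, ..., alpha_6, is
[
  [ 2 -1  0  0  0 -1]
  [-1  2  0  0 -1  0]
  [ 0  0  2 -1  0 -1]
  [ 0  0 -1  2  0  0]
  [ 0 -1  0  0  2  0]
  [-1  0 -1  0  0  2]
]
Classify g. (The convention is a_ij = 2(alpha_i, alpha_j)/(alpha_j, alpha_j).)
A_6

The matrix has rank 6 with 2's on the diagonal. Reading the off-diagonal entries as Dynkin edges (a single edge where a_ij = a_ji = -1; a double or triple edge where a_ij * a_ji = 2 or 3), the diagram is a chain of 6 nodes with single edges (A_6). One simple-root ordering that puts it in standard form is (alpha_4, alpha_3, alpha_6, alpha_1, alpha_2, alpha_5). So the algebra is type A_6, i.e. sl(7).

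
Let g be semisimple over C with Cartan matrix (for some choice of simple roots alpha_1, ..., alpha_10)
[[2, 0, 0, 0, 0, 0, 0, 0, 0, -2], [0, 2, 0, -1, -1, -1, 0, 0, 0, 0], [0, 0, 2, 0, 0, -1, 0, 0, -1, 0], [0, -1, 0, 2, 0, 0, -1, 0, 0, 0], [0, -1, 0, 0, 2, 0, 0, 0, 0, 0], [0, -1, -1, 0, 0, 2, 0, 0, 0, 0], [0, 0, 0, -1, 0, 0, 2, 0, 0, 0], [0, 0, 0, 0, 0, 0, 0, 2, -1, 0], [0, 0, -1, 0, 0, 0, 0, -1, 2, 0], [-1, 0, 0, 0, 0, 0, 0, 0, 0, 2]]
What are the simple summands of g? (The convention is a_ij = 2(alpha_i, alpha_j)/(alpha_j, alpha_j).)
The diagram associated to this matrix has two connected components: the simple roots {alpha_1, alpha_10} form a chain of 2 nodes with a double edge at one end; the terminal node there is the unique short simple root (B_2), and {alpha_2, alpha_3, alpha_4, alpha_5, alpha_6, alpha_7, alpha_8, alpha_9} form a chain of 7 nodes with one extra node attached to the third node from one end (E_8). A semisimple Lie algebra decomposes uniquely as the direct sum of simple ideals, one per connected component of its Dynkin diagram, so g ≅ B_2 ⊕ E_8 (dimension 10 + 248 = 258).

B2 ⊕ E8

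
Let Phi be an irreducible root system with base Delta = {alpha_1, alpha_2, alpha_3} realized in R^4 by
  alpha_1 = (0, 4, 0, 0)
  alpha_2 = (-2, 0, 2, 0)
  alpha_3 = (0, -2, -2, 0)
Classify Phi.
C_3

Compute the Cartan integers a_ij = 2(alpha_i, alpha_j)/(alpha_j, alpha_j); the resulting 3x3 Cartan matrix is
[[2, 0, -2], [0, 2, -1], [-1, -1, 2]].
The roots have two lengths (squared-length ratio 2:1); the short ones are alpha_{2,3}. The associated Dynkin diagram is a chain of 3 nodes with a double edge at one end; the terminal node there is the unique long simple root (C_3), so the type is C_3 (the algebra sp(6)).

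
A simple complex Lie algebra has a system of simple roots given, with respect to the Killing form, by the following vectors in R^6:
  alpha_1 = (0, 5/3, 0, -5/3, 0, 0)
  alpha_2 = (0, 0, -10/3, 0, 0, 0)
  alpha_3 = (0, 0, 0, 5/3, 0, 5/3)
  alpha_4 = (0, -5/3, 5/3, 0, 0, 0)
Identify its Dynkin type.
C_4 (sp(8))

Compute the Cartan integers a_ij = 2(alpha_i, alpha_j)/(alpha_j, alpha_j); the resulting 4x4 Cartan matrix is
[[2, 0, -1, -1], [0, 2, 0, -2], [-1, 0, 2, 0], [-1, -1, 0, 2]].
The roots have two lengths (squared-length ratio 2:1); the short ones are alpha_{1,3,4}. The associated Dynkin diagram is a chain of 4 nodes with a double edge at one end; the terminal node there is the unique long simple root (C_4), so the type is C_4 (the algebra sp(8)).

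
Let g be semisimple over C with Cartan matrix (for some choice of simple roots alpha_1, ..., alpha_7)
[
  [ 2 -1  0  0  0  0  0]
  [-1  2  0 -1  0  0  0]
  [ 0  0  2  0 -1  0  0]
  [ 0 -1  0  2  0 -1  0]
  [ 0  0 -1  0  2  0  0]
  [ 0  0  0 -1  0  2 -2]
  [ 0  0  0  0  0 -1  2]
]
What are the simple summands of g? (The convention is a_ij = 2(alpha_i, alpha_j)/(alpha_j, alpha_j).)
A2 ⊕ B5

The diagram associated to this matrix has two connected components: the simple roots {alpha_3, alpha_5} form a chain of 2 nodes with single edges (A_2), and {alpha_1, alpha_2, alpha_4, alpha_6, alpha_7} form a chain of 5 nodes with a double edge at one end; the terminal node there is the unique short simple root (B_5). A semisimple Lie algebra decomposes uniquely as the direct sum of simple ideals, one per connected component of its Dynkin diagram, so g ≅ A_2 ⊕ B_5 (dimension 8 + 55 = 63).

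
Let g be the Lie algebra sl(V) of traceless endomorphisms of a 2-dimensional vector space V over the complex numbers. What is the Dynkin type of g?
This is sl(2), which has dimension 2^2 - 1 = 3 and rank 2 - 1 = 1 (a Cartan subalgebra is the diagonal traceless matrices). In the classification of classical Lie algebras, the special linear algebra sl(n+1) has type A_n; here n = 1, so the Dynkin diagram is a chain of 1 nodes with single edges (A_1). Hence the type is A_1.

A_1 (sl(2))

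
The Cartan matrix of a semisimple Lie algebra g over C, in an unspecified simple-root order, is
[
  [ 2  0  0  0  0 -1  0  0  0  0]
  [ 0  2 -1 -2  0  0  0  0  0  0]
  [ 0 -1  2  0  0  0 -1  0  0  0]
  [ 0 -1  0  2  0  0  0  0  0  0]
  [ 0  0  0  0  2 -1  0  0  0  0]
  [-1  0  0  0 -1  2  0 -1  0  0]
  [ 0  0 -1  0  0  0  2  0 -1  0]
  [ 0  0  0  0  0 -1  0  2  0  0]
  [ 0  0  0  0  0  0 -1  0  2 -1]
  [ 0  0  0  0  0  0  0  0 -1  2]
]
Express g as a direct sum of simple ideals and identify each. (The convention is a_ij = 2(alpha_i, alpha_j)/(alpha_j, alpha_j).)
The diagram associated to this matrix has two connected components: the simple roots {alpha_2, alpha_3, alpha_4, alpha_7, alpha_9, alpha_10} form a chain of 6 nodes with a double edge at one end; the terminal node there is the unique short simple root (B_6), and {alpha_1, alpha_5, alpha_6, alpha_8} form a chain of 2 nodes with a fork of two nodes at one end (D_4). A semisimple Lie algebra decomposes uniquely as the direct sum of simple ideals, one per connected component of its Dynkin diagram, so g ≅ B_6 ⊕ D_4 (dimension 78 + 28 = 106).

B_6 + D_4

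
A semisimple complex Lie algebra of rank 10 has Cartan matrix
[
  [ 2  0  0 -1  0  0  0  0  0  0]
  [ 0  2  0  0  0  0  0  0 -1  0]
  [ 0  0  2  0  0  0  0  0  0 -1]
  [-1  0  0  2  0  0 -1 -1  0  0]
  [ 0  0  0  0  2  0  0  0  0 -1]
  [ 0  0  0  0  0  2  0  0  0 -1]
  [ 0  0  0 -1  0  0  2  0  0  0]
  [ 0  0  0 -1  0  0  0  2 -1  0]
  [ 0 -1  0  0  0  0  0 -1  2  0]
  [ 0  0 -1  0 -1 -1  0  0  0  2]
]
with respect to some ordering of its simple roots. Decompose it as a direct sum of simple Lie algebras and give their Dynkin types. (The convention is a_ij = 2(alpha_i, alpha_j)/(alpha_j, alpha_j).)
D4 ⊕ D6

The diagram associated to this matrix has two connected components: the simple roots {alpha_3, alpha_5, alpha_6, alpha_10} form a chain of 2 nodes with a fork of two nodes at one end (D_4), and {alpha_1, alpha_2, alpha_4, alpha_7, alpha_8, alpha_9} form a chain of 4 nodes with a fork of two nodes at one end (D_6). A semisimple Lie algebra decomposes uniquely as the direct sum of simple ideals, one per connected component of its Dynkin diagram, so g ≅ D_4 ⊕ D_6 (dimension 28 + 66 = 94).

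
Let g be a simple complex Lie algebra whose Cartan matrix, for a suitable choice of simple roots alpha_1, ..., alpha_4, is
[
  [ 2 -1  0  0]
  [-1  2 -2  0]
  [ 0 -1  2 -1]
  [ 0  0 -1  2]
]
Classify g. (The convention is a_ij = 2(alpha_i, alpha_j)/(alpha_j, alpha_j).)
type F_4

The matrix has rank 4 with 2's on the diagonal. Reading the off-diagonal entries as Dynkin edges (a single edge where a_ij = a_ji = -1; a double or triple edge where a_ij * a_ji = 2 or 3), the diagram is a chain of 4 nodes with a double edge between the middle two (F_4). One simple-root ordering that puts it in standard form is (alpha_1, alpha_2, alpha_3, alpha_4). So the algebra is type F_4.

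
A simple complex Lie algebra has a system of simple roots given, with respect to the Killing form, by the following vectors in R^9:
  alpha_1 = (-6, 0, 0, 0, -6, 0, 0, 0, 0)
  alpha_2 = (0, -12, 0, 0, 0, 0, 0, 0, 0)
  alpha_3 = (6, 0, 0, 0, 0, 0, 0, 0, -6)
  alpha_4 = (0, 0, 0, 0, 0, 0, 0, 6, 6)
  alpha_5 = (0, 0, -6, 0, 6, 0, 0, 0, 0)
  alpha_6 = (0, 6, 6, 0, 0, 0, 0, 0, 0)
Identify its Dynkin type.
C_6 (sp(12))

Compute the Cartan integers a_ij = 2(alpha_i, alpha_j)/(alpha_j, alpha_j); the resulting 6x6 Cartan matrix is
[[2, 0, -1, 0, -1, 0], [0, 2, 0, 0, 0, -2], [-1, 0, 2, -1, 0, 0], [0, 0, -1, 2, 0, 0], [-1, 0, 0, 0, 2, -1], [0, -1, 0, 0, -1, 2]].
The roots have two lengths (squared-length ratio 2:1); the short ones are alpha_{1,3,4,5,6}. The associated Dynkin diagram is a chain of 6 nodes with a double edge at one end; the terminal node there is the unique long simple root (C_6), so the type is C_6 (the algebra sp(12)).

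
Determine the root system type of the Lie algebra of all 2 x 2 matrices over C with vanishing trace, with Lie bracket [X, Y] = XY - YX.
This is sl(2), which has dimension 2^2 - 1 = 3 and rank 2 - 1 = 1 (a Cartan subalgebra is the diagonal traceless matrices). In the classification of classical Lie algebras, the special linear algebra sl(n+1) has type A_n; here n = 1, so the Dynkin diagram is a chain of 1 nodes with single edges (A_1). Hence the type is A_1.

A_1 (sl(2))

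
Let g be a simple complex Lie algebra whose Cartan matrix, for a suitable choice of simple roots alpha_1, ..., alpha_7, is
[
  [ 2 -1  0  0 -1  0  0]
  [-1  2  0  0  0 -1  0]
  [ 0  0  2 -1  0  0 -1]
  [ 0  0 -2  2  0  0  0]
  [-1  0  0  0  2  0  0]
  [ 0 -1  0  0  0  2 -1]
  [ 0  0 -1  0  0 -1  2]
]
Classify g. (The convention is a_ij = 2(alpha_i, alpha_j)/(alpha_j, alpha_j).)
type C_7

The matrix has rank 7 with 2's on the diagonal. Reading the off-diagonal entries as Dynkin edges (a single edge where a_ij = a_ji = -1; a double or triple edge where a_ij * a_ji = 2 or 3), the diagram is a chain of 7 nodes with a double edge at one end; the terminal node there is the unique long simple root (C_7). One simple-root ordering that puts it in standard form is (alpha_5, alpha_1, alpha_2, alpha_6, alpha_7, alpha_3, alpha_4). So the algebra is type C_7, i.e. sp(14).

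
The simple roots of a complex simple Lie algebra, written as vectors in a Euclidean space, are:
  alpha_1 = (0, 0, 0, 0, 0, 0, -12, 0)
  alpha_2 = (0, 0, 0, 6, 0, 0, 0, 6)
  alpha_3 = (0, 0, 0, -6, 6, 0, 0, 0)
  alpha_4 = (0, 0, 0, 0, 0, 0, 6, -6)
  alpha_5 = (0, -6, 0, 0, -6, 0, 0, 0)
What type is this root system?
Compute the Cartan integers a_ij = 2(alpha_i, alpha_j)/(alpha_j, alpha_j); the resulting 5x5 Cartan matrix is
[[2, 0, 0, -2, 0], [0, 2, -1, -1, 0], [0, -1, 2, 0, -1], [-1, -1, 0, 2, 0], [0, 0, -1, 0, 2]].
The roots have two lengths (squared-length ratio 2:1); the short ones are alpha_{2,3,4,5}. The associated Dynkin diagram is a chain of 5 nodes with a double edge at one end; the terminal node there is the unique long simple root (C_5), so the type is C_5 (the algebra sp(10)).

C_5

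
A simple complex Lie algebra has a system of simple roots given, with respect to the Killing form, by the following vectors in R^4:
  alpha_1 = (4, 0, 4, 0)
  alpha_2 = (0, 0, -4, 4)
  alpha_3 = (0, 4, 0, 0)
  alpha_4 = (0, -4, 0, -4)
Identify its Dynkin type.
Compute the Cartan integers a_ij = 2(alpha_i, alpha_j)/(alpha_j, alpha_j); the resulting 4x4 Cartan matrix is
[[2, -1, 0, 0], [-1, 2, 0, -1], [0, 0, 2, -1], [0, -1, -2, 2]].
The roots have two lengths (squared-length ratio 2:1); the short ones are alpha_{3}. The associated Dynkin diagram is a chain of 4 nodes with a double edge at one end; the terminal node there is the unique short simple root (B_4), so the type is B_4 (the algebra so(9)).

B_4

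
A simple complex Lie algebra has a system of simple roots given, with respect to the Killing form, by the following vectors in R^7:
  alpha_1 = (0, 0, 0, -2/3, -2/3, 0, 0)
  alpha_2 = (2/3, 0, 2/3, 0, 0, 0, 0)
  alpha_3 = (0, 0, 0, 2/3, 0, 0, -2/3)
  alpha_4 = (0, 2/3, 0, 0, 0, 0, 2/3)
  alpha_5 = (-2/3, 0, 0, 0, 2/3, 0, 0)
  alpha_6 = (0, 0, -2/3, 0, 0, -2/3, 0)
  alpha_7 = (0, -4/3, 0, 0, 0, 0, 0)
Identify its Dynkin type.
C_7

Compute the Cartan integers a_ij = 2(alpha_i, alpha_j)/(alpha_j, alpha_j); the resulting 7x7 Cartan matrix is
[[2, 0, -1, 0, -1, 0, 0], [0, 2, 0, 0, -1, -1, 0], [-1, 0, 2, -1, 0, 0, 0], [0, 0, -1, 2, 0, 0, -1], [-1, -1, 0, 0, 2, 0, 0], [0, -1, 0, 0, 0, 2, 0], [0, 0, 0, -2, 0, 0, 2]].
The roots have two lengths (squared-length ratio 2:1); the short ones are alpha_{1,2,3,4,5,6}. The associated Dynkin diagram is a chain of 7 nodes with a double edge at one end; the terminal node there is the unique long simple root (C_7), so the type is C_7 (the algebra sp(14)).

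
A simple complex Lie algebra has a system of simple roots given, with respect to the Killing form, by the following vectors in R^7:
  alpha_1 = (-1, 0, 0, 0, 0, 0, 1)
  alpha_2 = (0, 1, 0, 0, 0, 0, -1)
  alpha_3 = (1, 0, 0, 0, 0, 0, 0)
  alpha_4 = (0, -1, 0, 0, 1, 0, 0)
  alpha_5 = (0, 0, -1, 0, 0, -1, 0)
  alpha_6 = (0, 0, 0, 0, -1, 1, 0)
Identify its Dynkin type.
type B_6

Compute the Cartan integers a_ij = 2(alpha_i, alpha_j)/(alpha_j, alpha_j); the resulting 6x6 Cartan matrix is
[[2, -1, -2, 0, 0, 0], [-1, 2, 0, -1, 0, 0], [-1, 0, 2, 0, 0, 0], [0, -1, 0, 2, 0, -1], [0, 0, 0, 0, 2, -1], [0, 0, 0, -1, -1, 2]].
The roots have two lengths (squared-length ratio 2:1); the short ones are alpha_{3}. The associated Dynkin diagram is a chain of 6 nodes with a double edge at one end; the terminal node there is the unique short simple root (B_6), so the type is B_6 (the algebra so(13)).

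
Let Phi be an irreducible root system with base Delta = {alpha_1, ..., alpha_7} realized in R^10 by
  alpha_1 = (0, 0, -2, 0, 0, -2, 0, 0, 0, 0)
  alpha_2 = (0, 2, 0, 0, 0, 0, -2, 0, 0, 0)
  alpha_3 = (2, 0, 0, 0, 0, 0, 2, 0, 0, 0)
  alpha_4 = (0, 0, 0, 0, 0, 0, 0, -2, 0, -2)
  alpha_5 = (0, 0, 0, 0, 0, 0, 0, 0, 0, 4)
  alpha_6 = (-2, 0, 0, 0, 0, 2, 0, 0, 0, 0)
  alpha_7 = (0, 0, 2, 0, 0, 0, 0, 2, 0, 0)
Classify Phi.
C_7 (sp(14))

Compute the Cartan integers a_ij = 2(alpha_i, alpha_j)/(alpha_j, alpha_j); the resulting 7x7 Cartan matrix is
[[2, 0, 0, 0, 0, -1, -1], [0, 2, -1, 0, 0, 0, 0], [0, -1, 2, 0, 0, -1, 0], [0, 0, 0, 2, -1, 0, -1], [0, 0, 0, -2, 2, 0, 0], [-1, 0, -1, 0, 0, 2, 0], [-1, 0, 0, -1, 0, 0, 2]].
The roots have two lengths (squared-length ratio 2:1); the short ones are alpha_{1,2,3,4,6,7}. The associated Dynkin diagram is a chain of 7 nodes with a double edge at one end; the terminal node there is the unique long simple root (C_7), so the type is C_7 (the algebra sp(14)).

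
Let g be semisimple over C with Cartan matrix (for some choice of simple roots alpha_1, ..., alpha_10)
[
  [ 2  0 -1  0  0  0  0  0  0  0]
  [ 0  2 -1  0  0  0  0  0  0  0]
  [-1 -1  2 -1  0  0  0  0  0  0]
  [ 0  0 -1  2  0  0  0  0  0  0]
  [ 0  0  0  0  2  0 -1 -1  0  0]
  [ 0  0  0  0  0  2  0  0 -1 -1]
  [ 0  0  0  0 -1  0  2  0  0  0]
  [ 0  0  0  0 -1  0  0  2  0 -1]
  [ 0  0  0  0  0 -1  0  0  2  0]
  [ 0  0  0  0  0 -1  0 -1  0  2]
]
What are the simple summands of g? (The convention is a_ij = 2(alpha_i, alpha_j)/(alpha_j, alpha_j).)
The diagram associated to this matrix has two connected components: the simple roots {alpha_5, alpha_6, alpha_7, alpha_8, alpha_9, alpha_10} form a chain of 6 nodes with single edges (A_6), and {alpha_1, alpha_2, alpha_3, alpha_4} form a chain of 2 nodes with a fork of two nodes at one end (D_4). A semisimple Lie algebra decomposes uniquely as the direct sum of simple ideals, one per connected component of its Dynkin diagram, so g ≅ A_6 ⊕ D_4 (dimension 48 + 28 = 76).

type A_6 + type D_4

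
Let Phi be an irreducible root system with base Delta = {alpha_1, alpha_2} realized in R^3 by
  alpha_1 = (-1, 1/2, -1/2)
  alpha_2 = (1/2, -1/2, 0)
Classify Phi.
G_2

Compute the Cartan integers a_ij = 2(alpha_i, alpha_j)/(alpha_j, alpha_j); the resulting 2x2 Cartan matrix is
[[2, -3], [-1, 2]].
The roots have two lengths (squared-length ratio 3:1); the short ones are alpha_{2}. The associated Dynkin diagram is two nodes joined by a triple edge (G_2), so the type is G_2.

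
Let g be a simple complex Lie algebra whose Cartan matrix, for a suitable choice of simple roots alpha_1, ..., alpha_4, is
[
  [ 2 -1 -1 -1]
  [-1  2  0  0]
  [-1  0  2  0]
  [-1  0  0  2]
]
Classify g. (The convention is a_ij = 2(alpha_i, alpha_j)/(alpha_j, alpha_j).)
D4

The matrix has rank 4 with 2's on the diagonal. Reading the off-diagonal entries as Dynkin edges (a single edge where a_ij = a_ji = -1; a double or triple edge where a_ij * a_ji = 2 or 3), the diagram is a chain of 2 nodes with a fork of two nodes at one end (D_4). One simple-root ordering that puts it in standard form is (alpha_4, alpha_1, alpha_2, alpha_3). So the algebra is type D_4, i.e. so(8).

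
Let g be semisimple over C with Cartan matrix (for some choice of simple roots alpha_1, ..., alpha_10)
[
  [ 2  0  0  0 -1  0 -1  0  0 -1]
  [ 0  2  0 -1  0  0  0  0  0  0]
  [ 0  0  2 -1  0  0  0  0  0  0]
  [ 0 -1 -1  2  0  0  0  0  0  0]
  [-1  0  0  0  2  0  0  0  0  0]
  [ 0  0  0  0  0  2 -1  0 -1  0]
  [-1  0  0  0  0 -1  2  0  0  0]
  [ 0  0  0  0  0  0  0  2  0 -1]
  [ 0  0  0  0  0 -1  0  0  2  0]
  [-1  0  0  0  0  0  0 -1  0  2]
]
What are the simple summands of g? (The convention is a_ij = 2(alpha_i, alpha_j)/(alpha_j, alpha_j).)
A_3 + E_7

The diagram associated to this matrix has two connected components: the simple roots {alpha_2, alpha_3, alpha_4} form a chain of 3 nodes with single edges (A_3), and {alpha_1, alpha_5, alpha_6, alpha_7, alpha_8, alpha_9, alpha_10} form a chain of 6 nodes with one extra node attached to the third node from one end (E_7). A semisimple Lie algebra decomposes uniquely as the direct sum of simple ideals, one per connected component of its Dynkin diagram, so g ≅ A_3 ⊕ E_7 (dimension 15 + 133 = 148).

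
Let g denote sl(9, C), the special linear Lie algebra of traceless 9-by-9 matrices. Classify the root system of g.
This is sl(9), which has dimension 9^2 - 1 = 80 and rank 9 - 1 = 8 (a Cartan subalgebra is the diagonal traceless matrices). In the classification of classical Lie algebras, the special linear algebra sl(n+1) has type A_n; here n = 8, so the Dynkin diagram is a chain of 8 nodes with single edges (A_8). Hence the type is A_8.

A_8 (sl(9))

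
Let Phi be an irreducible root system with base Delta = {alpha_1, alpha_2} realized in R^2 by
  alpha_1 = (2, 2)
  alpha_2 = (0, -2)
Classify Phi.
Compute the Cartan integers a_ij = 2(alpha_i, alpha_j)/(alpha_j, alpha_j); the resulting 2x2 Cartan matrix is
[[2, -2], [-1, 2]].
The roots have two lengths (squared-length ratio 2:1); the short ones are alpha_{2}. The associated Dynkin diagram is a chain of 2 nodes with a double edge at one end; the terminal node there is the unique short simple root (B_2), so the type is B_2 (the algebra so(5)).

B_2 (so(5))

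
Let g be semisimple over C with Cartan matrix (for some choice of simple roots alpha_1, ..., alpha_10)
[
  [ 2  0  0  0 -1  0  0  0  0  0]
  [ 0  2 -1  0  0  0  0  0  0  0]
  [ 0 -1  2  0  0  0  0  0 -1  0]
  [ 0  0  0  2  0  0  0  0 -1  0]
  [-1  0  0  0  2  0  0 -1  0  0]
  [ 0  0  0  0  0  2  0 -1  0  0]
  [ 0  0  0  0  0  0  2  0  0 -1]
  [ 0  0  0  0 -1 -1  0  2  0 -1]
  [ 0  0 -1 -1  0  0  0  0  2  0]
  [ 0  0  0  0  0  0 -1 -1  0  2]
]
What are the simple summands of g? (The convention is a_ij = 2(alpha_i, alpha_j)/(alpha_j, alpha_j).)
type A_4 ⊕ type E_6

The diagram associated to this matrix has two connected components: the simple roots {alpha_2, alpha_3, alpha_4, alpha_9} form a chain of 4 nodes with single edges (A_4), and {alpha_1, alpha_5, alpha_6, alpha_7, alpha_8, alpha_10} form a chain of 5 nodes with one extra node attached to the third node from one end (E_6). A semisimple Lie algebra decomposes uniquely as the direct sum of simple ideals, one per connected component of its Dynkin diagram, so g ≅ A_4 ⊕ E_6 (dimension 24 + 78 = 102).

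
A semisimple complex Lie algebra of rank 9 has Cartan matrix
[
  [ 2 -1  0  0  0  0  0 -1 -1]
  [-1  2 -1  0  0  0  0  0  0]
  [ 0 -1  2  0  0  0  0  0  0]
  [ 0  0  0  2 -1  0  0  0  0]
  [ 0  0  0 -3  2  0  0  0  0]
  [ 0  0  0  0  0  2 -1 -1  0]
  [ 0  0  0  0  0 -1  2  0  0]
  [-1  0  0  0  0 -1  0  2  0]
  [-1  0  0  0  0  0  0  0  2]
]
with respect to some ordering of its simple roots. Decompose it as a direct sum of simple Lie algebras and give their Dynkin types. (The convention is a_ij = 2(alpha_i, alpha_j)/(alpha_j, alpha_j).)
The diagram associated to this matrix has two connected components: the simple roots {alpha_1, alpha_2, alpha_3, alpha_6, alpha_7, alpha_8, alpha_9} form a chain of 6 nodes with one extra node attached to the third node from one end (E_7), and {alpha_4, alpha_5} form two nodes joined by a triple edge (G_2). A semisimple Lie algebra decomposes uniquely as the direct sum of simple ideals, one per connected component of its Dynkin diagram, so g ≅ E_7 ⊕ G_2 (dimension 133 + 14 = 147).

type E_7 + type G_2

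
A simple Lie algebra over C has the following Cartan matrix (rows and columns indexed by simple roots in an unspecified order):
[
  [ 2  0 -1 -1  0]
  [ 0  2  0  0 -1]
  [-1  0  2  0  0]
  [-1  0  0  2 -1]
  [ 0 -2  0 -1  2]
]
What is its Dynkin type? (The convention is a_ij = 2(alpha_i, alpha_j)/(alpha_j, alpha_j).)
B_5

The matrix has rank 5 with 2's on the diagonal. Reading the off-diagonal entries as Dynkin edges (a single edge where a_ij = a_ji = -1; a double or triple edge where a_ij * a_ji = 2 or 3), the diagram is a chain of 5 nodes with a double edge at one end; the terminal node there is the unique short simple root (B_5). One simple-root ordering that puts it in standard form is (alpha_3, alpha_1, alpha_4, alpha_5, alpha_2). So the algebra is type B_5, i.e. so(11).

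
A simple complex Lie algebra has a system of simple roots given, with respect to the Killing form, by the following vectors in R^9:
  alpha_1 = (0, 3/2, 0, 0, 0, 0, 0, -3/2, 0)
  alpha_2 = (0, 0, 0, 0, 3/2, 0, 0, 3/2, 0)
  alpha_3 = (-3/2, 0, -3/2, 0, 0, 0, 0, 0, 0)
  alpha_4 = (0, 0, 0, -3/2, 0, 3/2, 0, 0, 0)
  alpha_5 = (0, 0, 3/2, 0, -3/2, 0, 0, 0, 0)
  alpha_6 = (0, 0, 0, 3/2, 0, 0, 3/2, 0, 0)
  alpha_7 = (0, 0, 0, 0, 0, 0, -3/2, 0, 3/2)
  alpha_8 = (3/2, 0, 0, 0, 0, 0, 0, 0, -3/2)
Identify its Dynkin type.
Compute the Cartan integers a_ij = 2(alpha_i, alpha_j)/(alpha_j, alpha_j); the resulting 8x8 Cartan matrix is
[[2, -1, 0, 0, 0, 0, 0, 0], [-1, 2, 0, 0, -1, 0, 0, 0], [0, 0, 2, 0, -1, 0, 0, -1], [0, 0, 0, 2, 0, -1, 0, 0], [0, -1, -1, 0, 2, 0, 0, 0], [0, 0, 0, -1, 0, 2, -1, 0], [0, 0, 0, 0, 0, -1, 2, -1], [0, 0, -1, 0, 0, 0, -1, 2]].
All simple roots have the same length, so the diagram is simply laced. The associated Dynkin diagram is a chain of 8 nodes with single edges (A_8), so the type is A_8 (the algebra sl(9)).

A_8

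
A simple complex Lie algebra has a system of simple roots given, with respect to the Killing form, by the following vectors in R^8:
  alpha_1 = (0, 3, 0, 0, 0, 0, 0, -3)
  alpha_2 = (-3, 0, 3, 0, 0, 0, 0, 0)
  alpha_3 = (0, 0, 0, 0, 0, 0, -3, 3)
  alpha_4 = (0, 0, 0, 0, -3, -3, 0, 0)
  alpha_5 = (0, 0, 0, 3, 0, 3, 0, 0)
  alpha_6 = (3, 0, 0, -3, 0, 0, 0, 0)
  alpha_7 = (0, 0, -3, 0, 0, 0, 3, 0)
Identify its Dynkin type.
Compute the Cartan integers a_ij = 2(alpha_i, alpha_j)/(alpha_j, alpha_j); the resulting 7x7 Cartan matrix is
[[2, 0, -1, 0, 0, 0, 0], [0, 2, 0, 0, 0, -1, -1], [-1, 0, 2, 0, 0, 0, -1], [0, 0, 0, 2, -1, 0, 0], [0, 0, 0, -1, 2, -1, 0], [0, -1, 0, 0, -1, 2, 0], [0, -1, -1, 0, 0, 0, 2]].
All simple roots have the same length, so the diagram is simply laced. The associated Dynkin diagram is a chain of 7 nodes with single edges (A_7), so the type is A_7 (the algebra sl(8)).

A_7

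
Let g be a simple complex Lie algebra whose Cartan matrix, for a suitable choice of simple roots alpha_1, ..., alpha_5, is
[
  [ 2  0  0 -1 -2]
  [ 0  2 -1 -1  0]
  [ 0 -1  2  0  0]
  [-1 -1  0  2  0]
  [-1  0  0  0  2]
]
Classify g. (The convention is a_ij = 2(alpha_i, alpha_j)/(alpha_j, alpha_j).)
The matrix has rank 5 with 2's on the diagonal. Reading the off-diagonal entries as Dynkin edges (a single edge where a_ij = a_ji = -1; a double or triple edge where a_ij * a_ji = 2 or 3), the diagram is a chain of 5 nodes with a double edge at one end; the terminal node there is the unique short simple root (B_5). One simple-root ordering that puts it in standard form is (alpha_3, alpha_2, alpha_4, alpha_1, alpha_5). So the algebra is type B_5, i.e. so(11).

B_5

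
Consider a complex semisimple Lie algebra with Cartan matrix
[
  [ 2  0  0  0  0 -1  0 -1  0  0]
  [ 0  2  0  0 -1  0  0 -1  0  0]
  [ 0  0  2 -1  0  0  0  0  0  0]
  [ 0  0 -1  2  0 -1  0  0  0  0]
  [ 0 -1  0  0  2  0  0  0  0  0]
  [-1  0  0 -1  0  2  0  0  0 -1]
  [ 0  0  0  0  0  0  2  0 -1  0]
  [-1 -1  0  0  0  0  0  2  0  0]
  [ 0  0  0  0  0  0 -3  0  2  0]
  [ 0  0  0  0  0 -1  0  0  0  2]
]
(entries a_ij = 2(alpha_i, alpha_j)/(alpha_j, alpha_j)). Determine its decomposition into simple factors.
The diagram associated to this matrix has two connected components: the simple roots {alpha_1, alpha_2, alpha_3, alpha_4, alpha_5, alpha_6, alpha_8, alpha_10} form a chain of 7 nodes with one extra node attached to the third node from one end (E_8), and {alpha_7, alpha_9} form two nodes joined by a triple edge (G_2). A semisimple Lie algebra decomposes uniquely as the direct sum of simple ideals, one per connected component of its Dynkin diagram, so g ≅ E_8 ⊕ G_2 (dimension 248 + 14 = 262).

E8 ⊕ G2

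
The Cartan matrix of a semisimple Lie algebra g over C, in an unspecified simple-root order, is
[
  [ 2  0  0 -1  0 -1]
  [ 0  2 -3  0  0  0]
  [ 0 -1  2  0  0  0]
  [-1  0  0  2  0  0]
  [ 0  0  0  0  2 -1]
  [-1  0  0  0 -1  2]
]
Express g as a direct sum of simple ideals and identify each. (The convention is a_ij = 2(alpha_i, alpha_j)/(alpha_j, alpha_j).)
The diagram associated to this matrix has two connected components: the simple roots {alpha_1, alpha_4, alpha_5, alpha_6} form a chain of 4 nodes with single edges (A_4), and {alpha_2, alpha_3} form two nodes joined by a triple edge (G_2). A semisimple Lie algebra decomposes uniquely as the direct sum of simple ideals, one per connected component of its Dynkin diagram, so g ≅ A_4 ⊕ G_2 (dimension 24 + 14 = 38).

A_4 (sl(5)) ⊕ G_2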